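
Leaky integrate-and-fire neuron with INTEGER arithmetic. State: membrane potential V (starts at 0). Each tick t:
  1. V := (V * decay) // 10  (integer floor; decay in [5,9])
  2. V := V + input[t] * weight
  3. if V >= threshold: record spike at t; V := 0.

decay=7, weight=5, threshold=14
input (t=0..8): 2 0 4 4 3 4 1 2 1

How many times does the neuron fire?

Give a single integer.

Answer: 5

Derivation:
t=0: input=2 -> V=10
t=1: input=0 -> V=7
t=2: input=4 -> V=0 FIRE
t=3: input=4 -> V=0 FIRE
t=4: input=3 -> V=0 FIRE
t=5: input=4 -> V=0 FIRE
t=6: input=1 -> V=5
t=7: input=2 -> V=13
t=8: input=1 -> V=0 FIRE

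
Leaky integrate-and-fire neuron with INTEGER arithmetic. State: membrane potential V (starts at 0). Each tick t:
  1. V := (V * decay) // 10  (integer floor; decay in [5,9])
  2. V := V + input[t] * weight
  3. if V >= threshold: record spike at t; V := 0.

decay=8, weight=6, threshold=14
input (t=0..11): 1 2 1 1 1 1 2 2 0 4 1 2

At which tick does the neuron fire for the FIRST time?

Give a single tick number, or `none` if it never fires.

t=0: input=1 -> V=6
t=1: input=2 -> V=0 FIRE
t=2: input=1 -> V=6
t=3: input=1 -> V=10
t=4: input=1 -> V=0 FIRE
t=5: input=1 -> V=6
t=6: input=2 -> V=0 FIRE
t=7: input=2 -> V=12
t=8: input=0 -> V=9
t=9: input=4 -> V=0 FIRE
t=10: input=1 -> V=6
t=11: input=2 -> V=0 FIRE

Answer: 1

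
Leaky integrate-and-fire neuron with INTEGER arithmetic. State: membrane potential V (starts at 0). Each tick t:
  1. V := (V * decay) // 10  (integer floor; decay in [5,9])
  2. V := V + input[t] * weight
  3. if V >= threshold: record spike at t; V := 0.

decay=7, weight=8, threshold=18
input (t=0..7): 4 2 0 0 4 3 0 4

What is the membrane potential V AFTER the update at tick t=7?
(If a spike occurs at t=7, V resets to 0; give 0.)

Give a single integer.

Answer: 0

Derivation:
t=0: input=4 -> V=0 FIRE
t=1: input=2 -> V=16
t=2: input=0 -> V=11
t=3: input=0 -> V=7
t=4: input=4 -> V=0 FIRE
t=5: input=3 -> V=0 FIRE
t=6: input=0 -> V=0
t=7: input=4 -> V=0 FIRE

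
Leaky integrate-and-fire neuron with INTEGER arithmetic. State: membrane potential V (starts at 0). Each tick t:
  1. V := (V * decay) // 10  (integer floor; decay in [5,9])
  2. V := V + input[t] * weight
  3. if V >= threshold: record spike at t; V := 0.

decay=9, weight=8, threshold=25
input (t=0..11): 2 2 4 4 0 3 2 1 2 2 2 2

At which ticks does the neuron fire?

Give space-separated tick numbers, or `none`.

t=0: input=2 -> V=16
t=1: input=2 -> V=0 FIRE
t=2: input=4 -> V=0 FIRE
t=3: input=4 -> V=0 FIRE
t=4: input=0 -> V=0
t=5: input=3 -> V=24
t=6: input=2 -> V=0 FIRE
t=7: input=1 -> V=8
t=8: input=2 -> V=23
t=9: input=2 -> V=0 FIRE
t=10: input=2 -> V=16
t=11: input=2 -> V=0 FIRE

Answer: 1 2 3 6 9 11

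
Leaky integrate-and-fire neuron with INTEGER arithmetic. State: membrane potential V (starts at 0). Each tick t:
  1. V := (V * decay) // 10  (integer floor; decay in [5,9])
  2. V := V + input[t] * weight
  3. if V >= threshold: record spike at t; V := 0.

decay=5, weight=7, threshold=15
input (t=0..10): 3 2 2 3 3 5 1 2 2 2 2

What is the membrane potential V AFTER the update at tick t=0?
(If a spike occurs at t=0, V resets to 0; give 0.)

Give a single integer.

t=0: input=3 -> V=0 FIRE
t=1: input=2 -> V=14
t=2: input=2 -> V=0 FIRE
t=3: input=3 -> V=0 FIRE
t=4: input=3 -> V=0 FIRE
t=5: input=5 -> V=0 FIRE
t=6: input=1 -> V=7
t=7: input=2 -> V=0 FIRE
t=8: input=2 -> V=14
t=9: input=2 -> V=0 FIRE
t=10: input=2 -> V=14

Answer: 0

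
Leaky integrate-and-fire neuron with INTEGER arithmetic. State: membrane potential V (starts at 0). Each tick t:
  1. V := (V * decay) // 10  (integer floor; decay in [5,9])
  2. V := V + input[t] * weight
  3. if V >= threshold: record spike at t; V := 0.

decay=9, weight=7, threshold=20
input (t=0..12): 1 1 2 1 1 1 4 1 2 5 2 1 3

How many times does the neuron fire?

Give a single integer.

Answer: 5

Derivation:
t=0: input=1 -> V=7
t=1: input=1 -> V=13
t=2: input=2 -> V=0 FIRE
t=3: input=1 -> V=7
t=4: input=1 -> V=13
t=5: input=1 -> V=18
t=6: input=4 -> V=0 FIRE
t=7: input=1 -> V=7
t=8: input=2 -> V=0 FIRE
t=9: input=5 -> V=0 FIRE
t=10: input=2 -> V=14
t=11: input=1 -> V=19
t=12: input=3 -> V=0 FIRE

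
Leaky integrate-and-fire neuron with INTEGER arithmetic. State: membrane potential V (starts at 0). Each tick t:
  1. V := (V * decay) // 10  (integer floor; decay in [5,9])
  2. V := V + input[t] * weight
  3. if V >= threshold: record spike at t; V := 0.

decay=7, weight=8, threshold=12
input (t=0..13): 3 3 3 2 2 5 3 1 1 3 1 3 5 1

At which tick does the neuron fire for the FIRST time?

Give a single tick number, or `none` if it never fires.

t=0: input=3 -> V=0 FIRE
t=1: input=3 -> V=0 FIRE
t=2: input=3 -> V=0 FIRE
t=3: input=2 -> V=0 FIRE
t=4: input=2 -> V=0 FIRE
t=5: input=5 -> V=0 FIRE
t=6: input=3 -> V=0 FIRE
t=7: input=1 -> V=8
t=8: input=1 -> V=0 FIRE
t=9: input=3 -> V=0 FIRE
t=10: input=1 -> V=8
t=11: input=3 -> V=0 FIRE
t=12: input=5 -> V=0 FIRE
t=13: input=1 -> V=8

Answer: 0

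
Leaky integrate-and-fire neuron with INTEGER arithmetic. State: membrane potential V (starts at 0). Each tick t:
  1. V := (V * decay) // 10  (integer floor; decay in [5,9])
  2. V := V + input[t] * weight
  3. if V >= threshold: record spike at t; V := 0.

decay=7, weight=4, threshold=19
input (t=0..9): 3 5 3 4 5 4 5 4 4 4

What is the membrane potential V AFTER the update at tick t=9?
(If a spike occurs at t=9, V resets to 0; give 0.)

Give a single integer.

t=0: input=3 -> V=12
t=1: input=5 -> V=0 FIRE
t=2: input=3 -> V=12
t=3: input=4 -> V=0 FIRE
t=4: input=5 -> V=0 FIRE
t=5: input=4 -> V=16
t=6: input=5 -> V=0 FIRE
t=7: input=4 -> V=16
t=8: input=4 -> V=0 FIRE
t=9: input=4 -> V=16

Answer: 16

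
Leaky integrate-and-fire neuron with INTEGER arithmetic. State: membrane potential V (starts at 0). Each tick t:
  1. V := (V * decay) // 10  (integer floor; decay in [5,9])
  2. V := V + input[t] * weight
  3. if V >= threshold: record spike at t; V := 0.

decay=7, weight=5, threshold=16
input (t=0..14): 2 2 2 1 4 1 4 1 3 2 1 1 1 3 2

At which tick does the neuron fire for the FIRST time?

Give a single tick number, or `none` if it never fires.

t=0: input=2 -> V=10
t=1: input=2 -> V=0 FIRE
t=2: input=2 -> V=10
t=3: input=1 -> V=12
t=4: input=4 -> V=0 FIRE
t=5: input=1 -> V=5
t=6: input=4 -> V=0 FIRE
t=7: input=1 -> V=5
t=8: input=3 -> V=0 FIRE
t=9: input=2 -> V=10
t=10: input=1 -> V=12
t=11: input=1 -> V=13
t=12: input=1 -> V=14
t=13: input=3 -> V=0 FIRE
t=14: input=2 -> V=10

Answer: 1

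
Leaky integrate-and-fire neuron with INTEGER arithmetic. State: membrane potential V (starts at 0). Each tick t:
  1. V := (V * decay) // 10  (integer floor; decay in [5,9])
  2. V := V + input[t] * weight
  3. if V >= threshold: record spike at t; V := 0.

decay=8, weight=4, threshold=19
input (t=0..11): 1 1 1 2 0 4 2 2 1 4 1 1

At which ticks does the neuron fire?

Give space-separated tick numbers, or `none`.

Answer: 5 9

Derivation:
t=0: input=1 -> V=4
t=1: input=1 -> V=7
t=2: input=1 -> V=9
t=3: input=2 -> V=15
t=4: input=0 -> V=12
t=5: input=4 -> V=0 FIRE
t=6: input=2 -> V=8
t=7: input=2 -> V=14
t=8: input=1 -> V=15
t=9: input=4 -> V=0 FIRE
t=10: input=1 -> V=4
t=11: input=1 -> V=7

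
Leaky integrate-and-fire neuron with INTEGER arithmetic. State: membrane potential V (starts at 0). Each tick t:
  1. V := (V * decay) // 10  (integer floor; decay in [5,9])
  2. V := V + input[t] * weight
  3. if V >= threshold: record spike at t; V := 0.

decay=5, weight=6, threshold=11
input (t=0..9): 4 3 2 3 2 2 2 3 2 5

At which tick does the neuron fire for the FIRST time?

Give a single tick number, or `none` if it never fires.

t=0: input=4 -> V=0 FIRE
t=1: input=3 -> V=0 FIRE
t=2: input=2 -> V=0 FIRE
t=3: input=3 -> V=0 FIRE
t=4: input=2 -> V=0 FIRE
t=5: input=2 -> V=0 FIRE
t=6: input=2 -> V=0 FIRE
t=7: input=3 -> V=0 FIRE
t=8: input=2 -> V=0 FIRE
t=9: input=5 -> V=0 FIRE

Answer: 0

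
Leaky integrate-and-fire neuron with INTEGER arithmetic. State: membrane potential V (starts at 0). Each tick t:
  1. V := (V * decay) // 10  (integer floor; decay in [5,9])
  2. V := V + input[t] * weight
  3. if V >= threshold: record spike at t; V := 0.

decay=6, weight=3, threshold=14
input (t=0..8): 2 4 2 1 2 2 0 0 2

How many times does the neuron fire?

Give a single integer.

Answer: 1

Derivation:
t=0: input=2 -> V=6
t=1: input=4 -> V=0 FIRE
t=2: input=2 -> V=6
t=3: input=1 -> V=6
t=4: input=2 -> V=9
t=5: input=2 -> V=11
t=6: input=0 -> V=6
t=7: input=0 -> V=3
t=8: input=2 -> V=7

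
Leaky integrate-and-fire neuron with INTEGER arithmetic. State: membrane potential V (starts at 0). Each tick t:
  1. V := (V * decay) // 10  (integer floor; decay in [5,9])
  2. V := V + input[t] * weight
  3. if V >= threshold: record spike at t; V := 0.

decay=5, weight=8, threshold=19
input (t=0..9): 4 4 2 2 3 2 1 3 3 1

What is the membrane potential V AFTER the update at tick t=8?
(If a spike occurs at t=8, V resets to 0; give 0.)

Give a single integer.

Answer: 0

Derivation:
t=0: input=4 -> V=0 FIRE
t=1: input=4 -> V=0 FIRE
t=2: input=2 -> V=16
t=3: input=2 -> V=0 FIRE
t=4: input=3 -> V=0 FIRE
t=5: input=2 -> V=16
t=6: input=1 -> V=16
t=7: input=3 -> V=0 FIRE
t=8: input=3 -> V=0 FIRE
t=9: input=1 -> V=8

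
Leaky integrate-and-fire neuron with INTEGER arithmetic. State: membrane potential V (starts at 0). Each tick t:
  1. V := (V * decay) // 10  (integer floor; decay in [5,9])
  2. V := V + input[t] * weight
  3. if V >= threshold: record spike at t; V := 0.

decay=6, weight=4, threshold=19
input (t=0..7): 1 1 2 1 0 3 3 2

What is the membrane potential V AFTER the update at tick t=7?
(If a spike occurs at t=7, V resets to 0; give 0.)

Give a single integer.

Answer: 8

Derivation:
t=0: input=1 -> V=4
t=1: input=1 -> V=6
t=2: input=2 -> V=11
t=3: input=1 -> V=10
t=4: input=0 -> V=6
t=5: input=3 -> V=15
t=6: input=3 -> V=0 FIRE
t=7: input=2 -> V=8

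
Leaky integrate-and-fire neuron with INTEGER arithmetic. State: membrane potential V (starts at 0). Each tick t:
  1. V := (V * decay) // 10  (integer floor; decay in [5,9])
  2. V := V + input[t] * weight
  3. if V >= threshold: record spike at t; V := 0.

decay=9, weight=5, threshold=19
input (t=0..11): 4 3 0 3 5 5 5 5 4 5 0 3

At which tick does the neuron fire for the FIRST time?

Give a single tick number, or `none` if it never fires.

Answer: 0

Derivation:
t=0: input=4 -> V=0 FIRE
t=1: input=3 -> V=15
t=2: input=0 -> V=13
t=3: input=3 -> V=0 FIRE
t=4: input=5 -> V=0 FIRE
t=5: input=5 -> V=0 FIRE
t=6: input=5 -> V=0 FIRE
t=7: input=5 -> V=0 FIRE
t=8: input=4 -> V=0 FIRE
t=9: input=5 -> V=0 FIRE
t=10: input=0 -> V=0
t=11: input=3 -> V=15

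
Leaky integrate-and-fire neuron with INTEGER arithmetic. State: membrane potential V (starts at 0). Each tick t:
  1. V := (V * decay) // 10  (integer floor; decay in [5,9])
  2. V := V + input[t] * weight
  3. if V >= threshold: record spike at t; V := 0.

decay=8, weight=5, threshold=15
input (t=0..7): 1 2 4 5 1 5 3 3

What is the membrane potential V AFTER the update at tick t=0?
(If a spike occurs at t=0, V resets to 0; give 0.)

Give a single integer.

Answer: 5

Derivation:
t=0: input=1 -> V=5
t=1: input=2 -> V=14
t=2: input=4 -> V=0 FIRE
t=3: input=5 -> V=0 FIRE
t=4: input=1 -> V=5
t=5: input=5 -> V=0 FIRE
t=6: input=3 -> V=0 FIRE
t=7: input=3 -> V=0 FIRE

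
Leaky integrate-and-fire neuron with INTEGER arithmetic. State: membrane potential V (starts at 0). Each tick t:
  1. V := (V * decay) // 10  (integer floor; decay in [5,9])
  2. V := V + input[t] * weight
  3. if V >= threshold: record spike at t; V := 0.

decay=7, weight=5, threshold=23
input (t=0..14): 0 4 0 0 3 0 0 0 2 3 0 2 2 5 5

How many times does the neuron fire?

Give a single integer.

t=0: input=0 -> V=0
t=1: input=4 -> V=20
t=2: input=0 -> V=14
t=3: input=0 -> V=9
t=4: input=3 -> V=21
t=5: input=0 -> V=14
t=6: input=0 -> V=9
t=7: input=0 -> V=6
t=8: input=2 -> V=14
t=9: input=3 -> V=0 FIRE
t=10: input=0 -> V=0
t=11: input=2 -> V=10
t=12: input=2 -> V=17
t=13: input=5 -> V=0 FIRE
t=14: input=5 -> V=0 FIRE

Answer: 3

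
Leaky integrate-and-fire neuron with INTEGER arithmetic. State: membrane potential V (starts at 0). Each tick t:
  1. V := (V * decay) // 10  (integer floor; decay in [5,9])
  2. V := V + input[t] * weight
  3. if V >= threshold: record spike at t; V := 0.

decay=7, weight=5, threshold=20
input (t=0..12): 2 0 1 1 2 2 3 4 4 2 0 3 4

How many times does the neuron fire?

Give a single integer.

Answer: 4

Derivation:
t=0: input=2 -> V=10
t=1: input=0 -> V=7
t=2: input=1 -> V=9
t=3: input=1 -> V=11
t=4: input=2 -> V=17
t=5: input=2 -> V=0 FIRE
t=6: input=3 -> V=15
t=7: input=4 -> V=0 FIRE
t=8: input=4 -> V=0 FIRE
t=9: input=2 -> V=10
t=10: input=0 -> V=7
t=11: input=3 -> V=19
t=12: input=4 -> V=0 FIRE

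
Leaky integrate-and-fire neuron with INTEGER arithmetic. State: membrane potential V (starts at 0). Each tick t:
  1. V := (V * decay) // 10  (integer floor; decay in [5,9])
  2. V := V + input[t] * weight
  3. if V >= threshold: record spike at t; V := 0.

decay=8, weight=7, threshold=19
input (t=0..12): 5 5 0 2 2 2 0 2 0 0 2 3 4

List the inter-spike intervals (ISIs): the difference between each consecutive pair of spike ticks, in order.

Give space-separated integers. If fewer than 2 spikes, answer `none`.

Answer: 1 3 3 4 1

Derivation:
t=0: input=5 -> V=0 FIRE
t=1: input=5 -> V=0 FIRE
t=2: input=0 -> V=0
t=3: input=2 -> V=14
t=4: input=2 -> V=0 FIRE
t=5: input=2 -> V=14
t=6: input=0 -> V=11
t=7: input=2 -> V=0 FIRE
t=8: input=0 -> V=0
t=9: input=0 -> V=0
t=10: input=2 -> V=14
t=11: input=3 -> V=0 FIRE
t=12: input=4 -> V=0 FIRE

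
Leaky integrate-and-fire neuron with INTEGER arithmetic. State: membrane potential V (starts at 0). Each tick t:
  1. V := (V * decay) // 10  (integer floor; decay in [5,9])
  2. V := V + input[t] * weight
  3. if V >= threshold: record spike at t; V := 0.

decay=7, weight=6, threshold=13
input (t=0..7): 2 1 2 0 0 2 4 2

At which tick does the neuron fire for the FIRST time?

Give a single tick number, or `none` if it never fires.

Answer: 1

Derivation:
t=0: input=2 -> V=12
t=1: input=1 -> V=0 FIRE
t=2: input=2 -> V=12
t=3: input=0 -> V=8
t=4: input=0 -> V=5
t=5: input=2 -> V=0 FIRE
t=6: input=4 -> V=0 FIRE
t=7: input=2 -> V=12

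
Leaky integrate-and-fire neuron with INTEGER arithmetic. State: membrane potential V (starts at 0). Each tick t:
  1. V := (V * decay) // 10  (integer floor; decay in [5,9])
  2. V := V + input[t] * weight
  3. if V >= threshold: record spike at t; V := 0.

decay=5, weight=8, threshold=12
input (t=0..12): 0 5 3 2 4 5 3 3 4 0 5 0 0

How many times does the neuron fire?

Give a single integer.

Answer: 9

Derivation:
t=0: input=0 -> V=0
t=1: input=5 -> V=0 FIRE
t=2: input=3 -> V=0 FIRE
t=3: input=2 -> V=0 FIRE
t=4: input=4 -> V=0 FIRE
t=5: input=5 -> V=0 FIRE
t=6: input=3 -> V=0 FIRE
t=7: input=3 -> V=0 FIRE
t=8: input=4 -> V=0 FIRE
t=9: input=0 -> V=0
t=10: input=5 -> V=0 FIRE
t=11: input=0 -> V=0
t=12: input=0 -> V=0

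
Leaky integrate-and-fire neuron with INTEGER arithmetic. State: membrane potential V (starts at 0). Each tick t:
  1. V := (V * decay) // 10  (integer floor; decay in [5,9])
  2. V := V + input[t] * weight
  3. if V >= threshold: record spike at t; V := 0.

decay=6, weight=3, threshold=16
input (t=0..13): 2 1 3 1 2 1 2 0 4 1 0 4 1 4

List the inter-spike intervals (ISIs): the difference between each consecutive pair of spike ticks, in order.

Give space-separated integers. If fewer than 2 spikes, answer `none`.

t=0: input=2 -> V=6
t=1: input=1 -> V=6
t=2: input=3 -> V=12
t=3: input=1 -> V=10
t=4: input=2 -> V=12
t=5: input=1 -> V=10
t=6: input=2 -> V=12
t=7: input=0 -> V=7
t=8: input=4 -> V=0 FIRE
t=9: input=1 -> V=3
t=10: input=0 -> V=1
t=11: input=4 -> V=12
t=12: input=1 -> V=10
t=13: input=4 -> V=0 FIRE

Answer: 5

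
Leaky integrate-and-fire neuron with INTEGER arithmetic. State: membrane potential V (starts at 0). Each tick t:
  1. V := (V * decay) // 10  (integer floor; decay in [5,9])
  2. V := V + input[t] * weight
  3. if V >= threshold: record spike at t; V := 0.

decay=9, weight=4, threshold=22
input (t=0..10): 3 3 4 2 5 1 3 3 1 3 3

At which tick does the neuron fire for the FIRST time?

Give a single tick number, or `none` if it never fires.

t=0: input=3 -> V=12
t=1: input=3 -> V=0 FIRE
t=2: input=4 -> V=16
t=3: input=2 -> V=0 FIRE
t=4: input=5 -> V=20
t=5: input=1 -> V=0 FIRE
t=6: input=3 -> V=12
t=7: input=3 -> V=0 FIRE
t=8: input=1 -> V=4
t=9: input=3 -> V=15
t=10: input=3 -> V=0 FIRE

Answer: 1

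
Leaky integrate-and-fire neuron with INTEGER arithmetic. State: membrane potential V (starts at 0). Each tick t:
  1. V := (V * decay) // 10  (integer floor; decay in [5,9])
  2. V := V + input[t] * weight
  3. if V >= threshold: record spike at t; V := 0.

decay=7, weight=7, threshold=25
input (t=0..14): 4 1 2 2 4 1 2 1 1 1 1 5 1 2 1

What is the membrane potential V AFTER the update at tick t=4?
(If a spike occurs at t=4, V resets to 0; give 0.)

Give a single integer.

t=0: input=4 -> V=0 FIRE
t=1: input=1 -> V=7
t=2: input=2 -> V=18
t=3: input=2 -> V=0 FIRE
t=4: input=4 -> V=0 FIRE
t=5: input=1 -> V=7
t=6: input=2 -> V=18
t=7: input=1 -> V=19
t=8: input=1 -> V=20
t=9: input=1 -> V=21
t=10: input=1 -> V=21
t=11: input=5 -> V=0 FIRE
t=12: input=1 -> V=7
t=13: input=2 -> V=18
t=14: input=1 -> V=19

Answer: 0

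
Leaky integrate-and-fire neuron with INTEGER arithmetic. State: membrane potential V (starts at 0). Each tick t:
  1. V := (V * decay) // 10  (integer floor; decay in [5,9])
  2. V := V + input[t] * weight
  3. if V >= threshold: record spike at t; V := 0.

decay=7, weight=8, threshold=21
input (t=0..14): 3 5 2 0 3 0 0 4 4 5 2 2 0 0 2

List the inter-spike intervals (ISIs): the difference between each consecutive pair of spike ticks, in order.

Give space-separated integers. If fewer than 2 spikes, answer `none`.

t=0: input=3 -> V=0 FIRE
t=1: input=5 -> V=0 FIRE
t=2: input=2 -> V=16
t=3: input=0 -> V=11
t=4: input=3 -> V=0 FIRE
t=5: input=0 -> V=0
t=6: input=0 -> V=0
t=7: input=4 -> V=0 FIRE
t=8: input=4 -> V=0 FIRE
t=9: input=5 -> V=0 FIRE
t=10: input=2 -> V=16
t=11: input=2 -> V=0 FIRE
t=12: input=0 -> V=0
t=13: input=0 -> V=0
t=14: input=2 -> V=16

Answer: 1 3 3 1 1 2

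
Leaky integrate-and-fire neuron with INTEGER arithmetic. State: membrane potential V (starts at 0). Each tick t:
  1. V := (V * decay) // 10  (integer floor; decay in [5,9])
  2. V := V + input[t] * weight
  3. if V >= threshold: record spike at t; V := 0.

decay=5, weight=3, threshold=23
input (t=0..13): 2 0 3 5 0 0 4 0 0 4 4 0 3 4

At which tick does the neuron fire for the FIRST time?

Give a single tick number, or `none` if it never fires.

Answer: none

Derivation:
t=0: input=2 -> V=6
t=1: input=0 -> V=3
t=2: input=3 -> V=10
t=3: input=5 -> V=20
t=4: input=0 -> V=10
t=5: input=0 -> V=5
t=6: input=4 -> V=14
t=7: input=0 -> V=7
t=8: input=0 -> V=3
t=9: input=4 -> V=13
t=10: input=4 -> V=18
t=11: input=0 -> V=9
t=12: input=3 -> V=13
t=13: input=4 -> V=18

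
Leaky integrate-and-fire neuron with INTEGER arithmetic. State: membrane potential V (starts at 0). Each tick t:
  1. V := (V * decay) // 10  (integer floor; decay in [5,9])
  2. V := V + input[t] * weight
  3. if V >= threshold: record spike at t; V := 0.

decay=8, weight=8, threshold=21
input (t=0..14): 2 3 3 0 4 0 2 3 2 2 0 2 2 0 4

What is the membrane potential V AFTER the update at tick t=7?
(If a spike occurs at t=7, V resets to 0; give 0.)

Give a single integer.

Answer: 0

Derivation:
t=0: input=2 -> V=16
t=1: input=3 -> V=0 FIRE
t=2: input=3 -> V=0 FIRE
t=3: input=0 -> V=0
t=4: input=4 -> V=0 FIRE
t=5: input=0 -> V=0
t=6: input=2 -> V=16
t=7: input=3 -> V=0 FIRE
t=8: input=2 -> V=16
t=9: input=2 -> V=0 FIRE
t=10: input=0 -> V=0
t=11: input=2 -> V=16
t=12: input=2 -> V=0 FIRE
t=13: input=0 -> V=0
t=14: input=4 -> V=0 FIRE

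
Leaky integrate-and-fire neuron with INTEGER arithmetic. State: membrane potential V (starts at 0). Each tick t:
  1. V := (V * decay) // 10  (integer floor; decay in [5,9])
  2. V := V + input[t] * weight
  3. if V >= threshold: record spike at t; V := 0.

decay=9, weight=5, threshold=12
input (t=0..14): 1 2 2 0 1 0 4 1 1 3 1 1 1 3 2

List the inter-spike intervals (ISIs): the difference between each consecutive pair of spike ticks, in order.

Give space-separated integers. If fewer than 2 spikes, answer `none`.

t=0: input=1 -> V=5
t=1: input=2 -> V=0 FIRE
t=2: input=2 -> V=10
t=3: input=0 -> V=9
t=4: input=1 -> V=0 FIRE
t=5: input=0 -> V=0
t=6: input=4 -> V=0 FIRE
t=7: input=1 -> V=5
t=8: input=1 -> V=9
t=9: input=3 -> V=0 FIRE
t=10: input=1 -> V=5
t=11: input=1 -> V=9
t=12: input=1 -> V=0 FIRE
t=13: input=3 -> V=0 FIRE
t=14: input=2 -> V=10

Answer: 3 2 3 3 1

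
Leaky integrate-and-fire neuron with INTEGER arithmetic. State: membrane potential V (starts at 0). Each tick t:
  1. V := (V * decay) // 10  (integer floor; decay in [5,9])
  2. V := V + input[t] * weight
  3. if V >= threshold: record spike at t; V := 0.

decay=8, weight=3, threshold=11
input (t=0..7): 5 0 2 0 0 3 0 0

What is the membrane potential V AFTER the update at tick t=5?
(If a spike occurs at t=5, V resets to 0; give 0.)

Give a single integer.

t=0: input=5 -> V=0 FIRE
t=1: input=0 -> V=0
t=2: input=2 -> V=6
t=3: input=0 -> V=4
t=4: input=0 -> V=3
t=5: input=3 -> V=0 FIRE
t=6: input=0 -> V=0
t=7: input=0 -> V=0

Answer: 0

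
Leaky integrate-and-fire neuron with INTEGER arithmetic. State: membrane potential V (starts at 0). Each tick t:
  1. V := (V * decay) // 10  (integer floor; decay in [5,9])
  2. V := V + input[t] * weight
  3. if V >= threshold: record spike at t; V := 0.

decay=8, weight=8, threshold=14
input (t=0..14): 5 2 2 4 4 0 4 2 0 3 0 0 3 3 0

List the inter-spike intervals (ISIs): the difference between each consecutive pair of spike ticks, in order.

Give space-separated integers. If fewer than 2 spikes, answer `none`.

Answer: 1 1 1 1 2 1 2 3 1

Derivation:
t=0: input=5 -> V=0 FIRE
t=1: input=2 -> V=0 FIRE
t=2: input=2 -> V=0 FIRE
t=3: input=4 -> V=0 FIRE
t=4: input=4 -> V=0 FIRE
t=5: input=0 -> V=0
t=6: input=4 -> V=0 FIRE
t=7: input=2 -> V=0 FIRE
t=8: input=0 -> V=0
t=9: input=3 -> V=0 FIRE
t=10: input=0 -> V=0
t=11: input=0 -> V=0
t=12: input=3 -> V=0 FIRE
t=13: input=3 -> V=0 FIRE
t=14: input=0 -> V=0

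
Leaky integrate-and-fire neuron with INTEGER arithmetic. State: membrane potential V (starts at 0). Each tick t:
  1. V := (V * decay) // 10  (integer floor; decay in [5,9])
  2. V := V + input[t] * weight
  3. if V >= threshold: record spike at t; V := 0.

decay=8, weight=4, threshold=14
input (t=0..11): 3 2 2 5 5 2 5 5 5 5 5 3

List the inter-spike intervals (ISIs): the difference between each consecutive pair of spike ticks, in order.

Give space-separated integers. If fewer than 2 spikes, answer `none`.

Answer: 2 1 2 1 1 1 1

Derivation:
t=0: input=3 -> V=12
t=1: input=2 -> V=0 FIRE
t=2: input=2 -> V=8
t=3: input=5 -> V=0 FIRE
t=4: input=5 -> V=0 FIRE
t=5: input=2 -> V=8
t=6: input=5 -> V=0 FIRE
t=7: input=5 -> V=0 FIRE
t=8: input=5 -> V=0 FIRE
t=9: input=5 -> V=0 FIRE
t=10: input=5 -> V=0 FIRE
t=11: input=3 -> V=12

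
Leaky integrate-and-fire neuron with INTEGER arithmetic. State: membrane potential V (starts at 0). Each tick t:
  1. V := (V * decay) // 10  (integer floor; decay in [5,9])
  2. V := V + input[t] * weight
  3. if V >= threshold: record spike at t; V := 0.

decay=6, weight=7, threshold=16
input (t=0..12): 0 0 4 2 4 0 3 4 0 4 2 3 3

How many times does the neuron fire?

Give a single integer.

t=0: input=0 -> V=0
t=1: input=0 -> V=0
t=2: input=4 -> V=0 FIRE
t=3: input=2 -> V=14
t=4: input=4 -> V=0 FIRE
t=5: input=0 -> V=0
t=6: input=3 -> V=0 FIRE
t=7: input=4 -> V=0 FIRE
t=8: input=0 -> V=0
t=9: input=4 -> V=0 FIRE
t=10: input=2 -> V=14
t=11: input=3 -> V=0 FIRE
t=12: input=3 -> V=0 FIRE

Answer: 7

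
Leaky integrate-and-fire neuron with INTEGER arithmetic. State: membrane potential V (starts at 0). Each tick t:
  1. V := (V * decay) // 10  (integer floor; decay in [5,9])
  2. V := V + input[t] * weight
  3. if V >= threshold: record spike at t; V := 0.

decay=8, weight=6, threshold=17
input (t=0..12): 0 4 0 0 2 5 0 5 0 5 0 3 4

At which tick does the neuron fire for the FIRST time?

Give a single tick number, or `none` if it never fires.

Answer: 1

Derivation:
t=0: input=0 -> V=0
t=1: input=4 -> V=0 FIRE
t=2: input=0 -> V=0
t=3: input=0 -> V=0
t=4: input=2 -> V=12
t=5: input=5 -> V=0 FIRE
t=6: input=0 -> V=0
t=7: input=5 -> V=0 FIRE
t=8: input=0 -> V=0
t=9: input=5 -> V=0 FIRE
t=10: input=0 -> V=0
t=11: input=3 -> V=0 FIRE
t=12: input=4 -> V=0 FIRE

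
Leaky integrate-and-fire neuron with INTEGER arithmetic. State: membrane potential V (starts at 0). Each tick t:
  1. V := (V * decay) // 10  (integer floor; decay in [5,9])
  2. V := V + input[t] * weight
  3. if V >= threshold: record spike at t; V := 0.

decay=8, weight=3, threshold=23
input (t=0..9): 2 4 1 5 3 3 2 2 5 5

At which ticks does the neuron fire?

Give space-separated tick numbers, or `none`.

t=0: input=2 -> V=6
t=1: input=4 -> V=16
t=2: input=1 -> V=15
t=3: input=5 -> V=0 FIRE
t=4: input=3 -> V=9
t=5: input=3 -> V=16
t=6: input=2 -> V=18
t=7: input=2 -> V=20
t=8: input=5 -> V=0 FIRE
t=9: input=5 -> V=15

Answer: 3 8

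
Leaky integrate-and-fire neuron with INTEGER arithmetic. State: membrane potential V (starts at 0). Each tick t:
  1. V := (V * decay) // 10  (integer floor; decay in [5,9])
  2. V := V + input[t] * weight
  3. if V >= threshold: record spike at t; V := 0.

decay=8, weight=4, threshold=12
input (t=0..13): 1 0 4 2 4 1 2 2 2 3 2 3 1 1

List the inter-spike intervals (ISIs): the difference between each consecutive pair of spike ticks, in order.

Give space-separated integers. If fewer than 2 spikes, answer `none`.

t=0: input=1 -> V=4
t=1: input=0 -> V=3
t=2: input=4 -> V=0 FIRE
t=3: input=2 -> V=8
t=4: input=4 -> V=0 FIRE
t=5: input=1 -> V=4
t=6: input=2 -> V=11
t=7: input=2 -> V=0 FIRE
t=8: input=2 -> V=8
t=9: input=3 -> V=0 FIRE
t=10: input=2 -> V=8
t=11: input=3 -> V=0 FIRE
t=12: input=1 -> V=4
t=13: input=1 -> V=7

Answer: 2 3 2 2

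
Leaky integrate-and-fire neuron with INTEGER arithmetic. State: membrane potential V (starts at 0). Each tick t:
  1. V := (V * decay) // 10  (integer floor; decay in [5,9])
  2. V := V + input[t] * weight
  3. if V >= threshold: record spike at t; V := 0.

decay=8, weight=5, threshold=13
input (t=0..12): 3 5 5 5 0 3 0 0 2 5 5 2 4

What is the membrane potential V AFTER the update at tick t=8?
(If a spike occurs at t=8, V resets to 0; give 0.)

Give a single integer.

Answer: 10

Derivation:
t=0: input=3 -> V=0 FIRE
t=1: input=5 -> V=0 FIRE
t=2: input=5 -> V=0 FIRE
t=3: input=5 -> V=0 FIRE
t=4: input=0 -> V=0
t=5: input=3 -> V=0 FIRE
t=6: input=0 -> V=0
t=7: input=0 -> V=0
t=8: input=2 -> V=10
t=9: input=5 -> V=0 FIRE
t=10: input=5 -> V=0 FIRE
t=11: input=2 -> V=10
t=12: input=4 -> V=0 FIRE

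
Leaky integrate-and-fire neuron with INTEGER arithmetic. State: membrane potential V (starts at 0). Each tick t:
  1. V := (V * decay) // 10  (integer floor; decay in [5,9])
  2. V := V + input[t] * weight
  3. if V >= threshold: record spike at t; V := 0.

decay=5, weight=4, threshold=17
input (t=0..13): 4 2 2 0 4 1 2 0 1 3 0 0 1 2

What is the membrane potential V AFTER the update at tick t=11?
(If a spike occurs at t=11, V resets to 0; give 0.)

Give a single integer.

t=0: input=4 -> V=16
t=1: input=2 -> V=16
t=2: input=2 -> V=16
t=3: input=0 -> V=8
t=4: input=4 -> V=0 FIRE
t=5: input=1 -> V=4
t=6: input=2 -> V=10
t=7: input=0 -> V=5
t=8: input=1 -> V=6
t=9: input=3 -> V=15
t=10: input=0 -> V=7
t=11: input=0 -> V=3
t=12: input=1 -> V=5
t=13: input=2 -> V=10

Answer: 3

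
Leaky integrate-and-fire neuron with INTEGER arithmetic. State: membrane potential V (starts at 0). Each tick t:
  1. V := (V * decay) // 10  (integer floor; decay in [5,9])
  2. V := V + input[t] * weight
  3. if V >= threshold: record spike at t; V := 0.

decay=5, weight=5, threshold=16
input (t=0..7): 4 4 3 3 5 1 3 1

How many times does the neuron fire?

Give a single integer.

Answer: 5

Derivation:
t=0: input=4 -> V=0 FIRE
t=1: input=4 -> V=0 FIRE
t=2: input=3 -> V=15
t=3: input=3 -> V=0 FIRE
t=4: input=5 -> V=0 FIRE
t=5: input=1 -> V=5
t=6: input=3 -> V=0 FIRE
t=7: input=1 -> V=5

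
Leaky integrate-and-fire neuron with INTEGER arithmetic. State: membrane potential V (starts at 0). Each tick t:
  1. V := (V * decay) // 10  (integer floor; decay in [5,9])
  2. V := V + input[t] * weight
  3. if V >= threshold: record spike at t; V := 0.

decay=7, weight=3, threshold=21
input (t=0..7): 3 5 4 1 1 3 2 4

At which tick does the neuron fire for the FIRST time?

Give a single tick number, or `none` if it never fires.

t=0: input=3 -> V=9
t=1: input=5 -> V=0 FIRE
t=2: input=4 -> V=12
t=3: input=1 -> V=11
t=4: input=1 -> V=10
t=5: input=3 -> V=16
t=6: input=2 -> V=17
t=7: input=4 -> V=0 FIRE

Answer: 1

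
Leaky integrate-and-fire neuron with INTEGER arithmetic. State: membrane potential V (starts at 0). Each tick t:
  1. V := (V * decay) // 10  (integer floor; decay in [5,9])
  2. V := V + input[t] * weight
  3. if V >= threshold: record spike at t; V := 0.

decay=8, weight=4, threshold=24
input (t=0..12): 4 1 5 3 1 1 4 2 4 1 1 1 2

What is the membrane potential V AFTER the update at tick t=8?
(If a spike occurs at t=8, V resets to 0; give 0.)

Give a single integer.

Answer: 22

Derivation:
t=0: input=4 -> V=16
t=1: input=1 -> V=16
t=2: input=5 -> V=0 FIRE
t=3: input=3 -> V=12
t=4: input=1 -> V=13
t=5: input=1 -> V=14
t=6: input=4 -> V=0 FIRE
t=7: input=2 -> V=8
t=8: input=4 -> V=22
t=9: input=1 -> V=21
t=10: input=1 -> V=20
t=11: input=1 -> V=20
t=12: input=2 -> V=0 FIRE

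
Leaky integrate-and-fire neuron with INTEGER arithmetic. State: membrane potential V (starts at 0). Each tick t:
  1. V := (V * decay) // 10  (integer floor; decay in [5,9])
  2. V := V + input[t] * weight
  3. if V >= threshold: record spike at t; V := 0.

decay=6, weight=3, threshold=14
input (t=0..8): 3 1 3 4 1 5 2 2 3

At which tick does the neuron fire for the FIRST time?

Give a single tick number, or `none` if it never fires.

Answer: 3

Derivation:
t=0: input=3 -> V=9
t=1: input=1 -> V=8
t=2: input=3 -> V=13
t=3: input=4 -> V=0 FIRE
t=4: input=1 -> V=3
t=5: input=5 -> V=0 FIRE
t=6: input=2 -> V=6
t=7: input=2 -> V=9
t=8: input=3 -> V=0 FIRE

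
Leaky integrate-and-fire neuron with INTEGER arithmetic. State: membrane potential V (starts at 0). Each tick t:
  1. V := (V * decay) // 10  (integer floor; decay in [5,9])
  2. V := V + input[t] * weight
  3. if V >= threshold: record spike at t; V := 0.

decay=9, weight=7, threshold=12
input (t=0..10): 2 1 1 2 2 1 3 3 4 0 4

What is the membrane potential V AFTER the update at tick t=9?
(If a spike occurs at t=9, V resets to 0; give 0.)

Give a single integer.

Answer: 0

Derivation:
t=0: input=2 -> V=0 FIRE
t=1: input=1 -> V=7
t=2: input=1 -> V=0 FIRE
t=3: input=2 -> V=0 FIRE
t=4: input=2 -> V=0 FIRE
t=5: input=1 -> V=7
t=6: input=3 -> V=0 FIRE
t=7: input=3 -> V=0 FIRE
t=8: input=4 -> V=0 FIRE
t=9: input=0 -> V=0
t=10: input=4 -> V=0 FIRE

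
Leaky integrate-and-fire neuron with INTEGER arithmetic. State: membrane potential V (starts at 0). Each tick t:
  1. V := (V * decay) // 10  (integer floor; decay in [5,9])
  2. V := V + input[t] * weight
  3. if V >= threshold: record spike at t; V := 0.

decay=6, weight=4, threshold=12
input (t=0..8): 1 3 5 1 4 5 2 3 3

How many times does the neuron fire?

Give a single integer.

t=0: input=1 -> V=4
t=1: input=3 -> V=0 FIRE
t=2: input=5 -> V=0 FIRE
t=3: input=1 -> V=4
t=4: input=4 -> V=0 FIRE
t=5: input=5 -> V=0 FIRE
t=6: input=2 -> V=8
t=7: input=3 -> V=0 FIRE
t=8: input=3 -> V=0 FIRE

Answer: 6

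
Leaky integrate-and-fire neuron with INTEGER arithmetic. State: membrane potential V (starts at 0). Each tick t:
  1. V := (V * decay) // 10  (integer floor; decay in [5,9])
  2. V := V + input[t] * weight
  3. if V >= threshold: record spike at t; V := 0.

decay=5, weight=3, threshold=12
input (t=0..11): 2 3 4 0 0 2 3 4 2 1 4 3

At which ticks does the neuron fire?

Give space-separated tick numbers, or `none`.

t=0: input=2 -> V=6
t=1: input=3 -> V=0 FIRE
t=2: input=4 -> V=0 FIRE
t=3: input=0 -> V=0
t=4: input=0 -> V=0
t=5: input=2 -> V=6
t=6: input=3 -> V=0 FIRE
t=7: input=4 -> V=0 FIRE
t=8: input=2 -> V=6
t=9: input=1 -> V=6
t=10: input=4 -> V=0 FIRE
t=11: input=3 -> V=9

Answer: 1 2 6 7 10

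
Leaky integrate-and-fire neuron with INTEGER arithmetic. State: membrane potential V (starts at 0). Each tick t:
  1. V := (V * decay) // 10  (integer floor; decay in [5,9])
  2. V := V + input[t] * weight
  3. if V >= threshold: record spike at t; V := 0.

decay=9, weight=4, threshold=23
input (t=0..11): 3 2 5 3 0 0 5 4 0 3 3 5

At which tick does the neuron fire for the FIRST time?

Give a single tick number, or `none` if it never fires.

Answer: 2

Derivation:
t=0: input=3 -> V=12
t=1: input=2 -> V=18
t=2: input=5 -> V=0 FIRE
t=3: input=3 -> V=12
t=4: input=0 -> V=10
t=5: input=0 -> V=9
t=6: input=5 -> V=0 FIRE
t=7: input=4 -> V=16
t=8: input=0 -> V=14
t=9: input=3 -> V=0 FIRE
t=10: input=3 -> V=12
t=11: input=5 -> V=0 FIRE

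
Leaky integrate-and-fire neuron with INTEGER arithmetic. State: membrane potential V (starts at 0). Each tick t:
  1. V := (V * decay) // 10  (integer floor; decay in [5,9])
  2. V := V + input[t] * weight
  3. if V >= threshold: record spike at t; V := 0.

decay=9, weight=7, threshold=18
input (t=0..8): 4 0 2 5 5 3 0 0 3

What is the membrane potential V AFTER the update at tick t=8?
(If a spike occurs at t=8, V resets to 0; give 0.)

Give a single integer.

Answer: 0

Derivation:
t=0: input=4 -> V=0 FIRE
t=1: input=0 -> V=0
t=2: input=2 -> V=14
t=3: input=5 -> V=0 FIRE
t=4: input=5 -> V=0 FIRE
t=5: input=3 -> V=0 FIRE
t=6: input=0 -> V=0
t=7: input=0 -> V=0
t=8: input=3 -> V=0 FIRE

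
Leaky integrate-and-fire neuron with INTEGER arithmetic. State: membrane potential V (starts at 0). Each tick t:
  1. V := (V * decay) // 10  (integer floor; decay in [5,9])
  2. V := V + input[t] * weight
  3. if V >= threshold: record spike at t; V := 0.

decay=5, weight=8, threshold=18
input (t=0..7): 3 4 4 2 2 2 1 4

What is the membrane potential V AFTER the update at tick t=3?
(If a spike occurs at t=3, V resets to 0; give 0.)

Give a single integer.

Answer: 16

Derivation:
t=0: input=3 -> V=0 FIRE
t=1: input=4 -> V=0 FIRE
t=2: input=4 -> V=0 FIRE
t=3: input=2 -> V=16
t=4: input=2 -> V=0 FIRE
t=5: input=2 -> V=16
t=6: input=1 -> V=16
t=7: input=4 -> V=0 FIRE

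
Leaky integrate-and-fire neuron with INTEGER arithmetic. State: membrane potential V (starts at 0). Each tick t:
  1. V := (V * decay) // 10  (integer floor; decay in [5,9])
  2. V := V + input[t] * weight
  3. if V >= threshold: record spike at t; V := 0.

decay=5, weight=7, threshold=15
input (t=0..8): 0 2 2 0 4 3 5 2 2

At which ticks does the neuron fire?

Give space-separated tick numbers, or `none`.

t=0: input=0 -> V=0
t=1: input=2 -> V=14
t=2: input=2 -> V=0 FIRE
t=3: input=0 -> V=0
t=4: input=4 -> V=0 FIRE
t=5: input=3 -> V=0 FIRE
t=6: input=5 -> V=0 FIRE
t=7: input=2 -> V=14
t=8: input=2 -> V=0 FIRE

Answer: 2 4 5 6 8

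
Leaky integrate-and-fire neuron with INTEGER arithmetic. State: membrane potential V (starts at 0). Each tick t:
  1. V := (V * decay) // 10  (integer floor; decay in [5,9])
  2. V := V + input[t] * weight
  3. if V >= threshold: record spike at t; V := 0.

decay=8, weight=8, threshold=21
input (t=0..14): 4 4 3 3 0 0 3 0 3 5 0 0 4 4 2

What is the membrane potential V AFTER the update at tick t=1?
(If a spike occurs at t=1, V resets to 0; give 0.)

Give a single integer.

Answer: 0

Derivation:
t=0: input=4 -> V=0 FIRE
t=1: input=4 -> V=0 FIRE
t=2: input=3 -> V=0 FIRE
t=3: input=3 -> V=0 FIRE
t=4: input=0 -> V=0
t=5: input=0 -> V=0
t=6: input=3 -> V=0 FIRE
t=7: input=0 -> V=0
t=8: input=3 -> V=0 FIRE
t=9: input=5 -> V=0 FIRE
t=10: input=0 -> V=0
t=11: input=0 -> V=0
t=12: input=4 -> V=0 FIRE
t=13: input=4 -> V=0 FIRE
t=14: input=2 -> V=16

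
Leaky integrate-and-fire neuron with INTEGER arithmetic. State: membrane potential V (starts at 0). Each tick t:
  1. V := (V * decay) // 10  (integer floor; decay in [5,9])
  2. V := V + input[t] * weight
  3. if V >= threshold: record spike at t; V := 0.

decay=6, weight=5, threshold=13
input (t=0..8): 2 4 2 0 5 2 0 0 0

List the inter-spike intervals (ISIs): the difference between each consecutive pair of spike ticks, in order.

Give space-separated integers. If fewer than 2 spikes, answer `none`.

t=0: input=2 -> V=10
t=1: input=4 -> V=0 FIRE
t=2: input=2 -> V=10
t=3: input=0 -> V=6
t=4: input=5 -> V=0 FIRE
t=5: input=2 -> V=10
t=6: input=0 -> V=6
t=7: input=0 -> V=3
t=8: input=0 -> V=1

Answer: 3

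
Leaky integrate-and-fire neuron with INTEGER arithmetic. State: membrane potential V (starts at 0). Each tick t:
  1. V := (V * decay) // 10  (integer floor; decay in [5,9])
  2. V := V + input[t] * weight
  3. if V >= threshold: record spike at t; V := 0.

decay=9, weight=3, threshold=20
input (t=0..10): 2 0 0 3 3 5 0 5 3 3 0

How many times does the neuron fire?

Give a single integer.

Answer: 2

Derivation:
t=0: input=2 -> V=6
t=1: input=0 -> V=5
t=2: input=0 -> V=4
t=3: input=3 -> V=12
t=4: input=3 -> V=19
t=5: input=5 -> V=0 FIRE
t=6: input=0 -> V=0
t=7: input=5 -> V=15
t=8: input=3 -> V=0 FIRE
t=9: input=3 -> V=9
t=10: input=0 -> V=8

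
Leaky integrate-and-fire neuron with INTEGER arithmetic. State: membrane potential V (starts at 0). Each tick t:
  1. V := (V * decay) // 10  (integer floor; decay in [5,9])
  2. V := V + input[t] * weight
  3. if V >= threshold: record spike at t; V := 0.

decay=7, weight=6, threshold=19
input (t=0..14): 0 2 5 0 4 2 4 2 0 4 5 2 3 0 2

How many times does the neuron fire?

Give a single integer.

t=0: input=0 -> V=0
t=1: input=2 -> V=12
t=2: input=5 -> V=0 FIRE
t=3: input=0 -> V=0
t=4: input=4 -> V=0 FIRE
t=5: input=2 -> V=12
t=6: input=4 -> V=0 FIRE
t=7: input=2 -> V=12
t=8: input=0 -> V=8
t=9: input=4 -> V=0 FIRE
t=10: input=5 -> V=0 FIRE
t=11: input=2 -> V=12
t=12: input=3 -> V=0 FIRE
t=13: input=0 -> V=0
t=14: input=2 -> V=12

Answer: 6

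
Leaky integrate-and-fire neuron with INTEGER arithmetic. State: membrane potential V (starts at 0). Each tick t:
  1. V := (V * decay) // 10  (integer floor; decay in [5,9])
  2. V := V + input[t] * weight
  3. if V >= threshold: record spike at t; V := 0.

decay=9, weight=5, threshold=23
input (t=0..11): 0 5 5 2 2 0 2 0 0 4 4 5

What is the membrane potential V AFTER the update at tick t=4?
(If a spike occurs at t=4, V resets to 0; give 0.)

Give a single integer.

Answer: 19

Derivation:
t=0: input=0 -> V=0
t=1: input=5 -> V=0 FIRE
t=2: input=5 -> V=0 FIRE
t=3: input=2 -> V=10
t=4: input=2 -> V=19
t=5: input=0 -> V=17
t=6: input=2 -> V=0 FIRE
t=7: input=0 -> V=0
t=8: input=0 -> V=0
t=9: input=4 -> V=20
t=10: input=4 -> V=0 FIRE
t=11: input=5 -> V=0 FIRE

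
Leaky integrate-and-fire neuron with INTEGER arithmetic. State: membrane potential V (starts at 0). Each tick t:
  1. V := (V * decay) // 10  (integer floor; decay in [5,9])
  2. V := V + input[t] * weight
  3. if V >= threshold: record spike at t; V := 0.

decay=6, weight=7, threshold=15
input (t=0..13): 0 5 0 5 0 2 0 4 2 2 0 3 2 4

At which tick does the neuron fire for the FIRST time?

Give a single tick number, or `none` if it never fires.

t=0: input=0 -> V=0
t=1: input=5 -> V=0 FIRE
t=2: input=0 -> V=0
t=3: input=5 -> V=0 FIRE
t=4: input=0 -> V=0
t=5: input=2 -> V=14
t=6: input=0 -> V=8
t=7: input=4 -> V=0 FIRE
t=8: input=2 -> V=14
t=9: input=2 -> V=0 FIRE
t=10: input=0 -> V=0
t=11: input=3 -> V=0 FIRE
t=12: input=2 -> V=14
t=13: input=4 -> V=0 FIRE

Answer: 1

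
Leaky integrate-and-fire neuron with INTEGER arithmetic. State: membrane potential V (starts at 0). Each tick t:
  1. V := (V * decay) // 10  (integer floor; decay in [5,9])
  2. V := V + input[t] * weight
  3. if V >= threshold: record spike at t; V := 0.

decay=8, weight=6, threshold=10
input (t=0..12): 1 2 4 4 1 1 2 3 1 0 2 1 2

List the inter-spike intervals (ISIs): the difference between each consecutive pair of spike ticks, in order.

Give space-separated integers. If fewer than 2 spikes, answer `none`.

t=0: input=1 -> V=6
t=1: input=2 -> V=0 FIRE
t=2: input=4 -> V=0 FIRE
t=3: input=4 -> V=0 FIRE
t=4: input=1 -> V=6
t=5: input=1 -> V=0 FIRE
t=6: input=2 -> V=0 FIRE
t=7: input=3 -> V=0 FIRE
t=8: input=1 -> V=6
t=9: input=0 -> V=4
t=10: input=2 -> V=0 FIRE
t=11: input=1 -> V=6
t=12: input=2 -> V=0 FIRE

Answer: 1 1 2 1 1 3 2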